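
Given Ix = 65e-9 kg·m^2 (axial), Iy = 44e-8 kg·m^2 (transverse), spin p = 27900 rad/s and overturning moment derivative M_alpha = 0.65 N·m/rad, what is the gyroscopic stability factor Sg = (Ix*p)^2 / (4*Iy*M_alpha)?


Sg = Ix^2 * p^2 / (4 * Iy * M_alpha) = (65e-9)^2 * 27900^2 / (4 * 44e-8 * 0.65) = 2.875

2.875


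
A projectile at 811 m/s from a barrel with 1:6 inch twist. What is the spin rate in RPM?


twist_m = 6*0.0254 = 0.1524 m
spin = v/twist = 811/0.1524 = 5321.522 rev/s
RPM = spin*60 = 5321.522*60 ≈ 319291 RPM

319291 RPM


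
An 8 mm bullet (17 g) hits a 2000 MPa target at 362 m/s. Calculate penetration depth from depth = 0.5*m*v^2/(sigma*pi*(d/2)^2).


A = pi*(d/2)^2 = pi*(8/2)^2 = 50.2655 mm^2
E = 0.5*m*v^2 = 0.5*0.017*362^2 = 1113.87 J
depth = E/(sigma*A) = 1113.87 J / (2000 MPa * 50.2655 mm^2) = 1113.87/(2000 * 50.2655) m = 0.0110799 m ≈ 11.08 mm

11.08 mm


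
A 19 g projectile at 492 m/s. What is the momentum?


p = m*v = 0.019*492 = 9.348 kg·m/s

9.348 kg·m/s


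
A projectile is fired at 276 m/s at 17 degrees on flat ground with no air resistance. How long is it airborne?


T = 2*v0*sin(theta)/g = 2*276*sin(17°)/9.81 = 16.45 s

16.45 s


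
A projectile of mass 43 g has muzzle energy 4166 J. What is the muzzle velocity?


v = sqrt(2*E/m) = sqrt(2*4166/0.043) = 440.2 m/s

440.2 m/s


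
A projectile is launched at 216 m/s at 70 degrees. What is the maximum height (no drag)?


H = (v0*sin(theta))^2 / (2g) = (216*sin(70°))^2 / (2*9.81) = 2100 m

2100 m


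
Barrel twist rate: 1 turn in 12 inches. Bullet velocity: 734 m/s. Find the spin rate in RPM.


twist_m = 12*0.0254 = 0.3048 m
spin = v/twist = 734/0.3048 = 2408.136 rev/s
RPM = spin*60 = 2408.136*60 ≈ 144488 RPM

144488 RPM


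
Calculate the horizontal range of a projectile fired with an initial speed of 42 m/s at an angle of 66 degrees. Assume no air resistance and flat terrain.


R = v0^2 * sin(2*theta) / g = 42^2 * sin(2*66°) / 9.81 = 133.6 m

133.6 m


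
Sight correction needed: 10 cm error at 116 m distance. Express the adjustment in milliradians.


1 mrad subtends 1 cm per 10 m of range, so adj = error_cm / (dist_m / 10) = 10 / (116/10) = 0.8621 mrad

0.8621 mrad


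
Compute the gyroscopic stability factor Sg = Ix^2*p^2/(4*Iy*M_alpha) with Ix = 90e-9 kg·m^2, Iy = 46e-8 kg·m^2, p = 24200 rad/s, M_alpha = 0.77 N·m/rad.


Sg = Ix^2 * p^2 / (4 * Iy * M_alpha) = (90e-9)^2 * 24200^2 / (4 * 46e-8 * 0.77) = 3.348

3.348


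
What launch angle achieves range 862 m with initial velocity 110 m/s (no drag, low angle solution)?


sin(2*theta) = R*g/v0^2 = 862*9.81/110^2 = 0.698861, theta = arcsin(0.698861)/2 = 22.17°

22.17 degrees


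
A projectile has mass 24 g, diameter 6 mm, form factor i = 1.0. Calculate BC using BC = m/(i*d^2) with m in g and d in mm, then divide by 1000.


BC = m/(i*d^2*1000) = 24/(1.0 * 6^2 * 1000) = 0.0006667

0.0006667


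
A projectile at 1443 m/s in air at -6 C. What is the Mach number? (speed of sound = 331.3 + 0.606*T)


a = 331.3 + 0.606*(-6) = 327.664 m/s
M = v/a = 1443/327.664 = 4.404

4.404


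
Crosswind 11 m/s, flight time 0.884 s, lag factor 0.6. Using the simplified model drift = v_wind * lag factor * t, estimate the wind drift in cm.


drift = v_wind * lag * t = 11 * 0.6 * 0.884 = 5.8344 m ≈ 583.4 cm

583.4 cm


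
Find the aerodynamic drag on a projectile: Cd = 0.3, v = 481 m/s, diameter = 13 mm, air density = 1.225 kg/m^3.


A = pi*(d/2)^2 = pi*(13/2000)^2 = 1.32732e-04 m^2
Fd = 0.5*Cd*rho*A*v^2 = 0.5*0.3*1.225*1.32732e-04*481^2 = 5.643 N

5.643 N


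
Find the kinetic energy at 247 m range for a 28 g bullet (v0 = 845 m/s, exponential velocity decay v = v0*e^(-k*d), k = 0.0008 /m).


v = v0*exp(-k*d) = 845*exp(-0.0008*247) = 693.49 m/s
E = 0.5*m*v^2 = 0.5*0.028*693.49^2 = 6733 J

6733 J


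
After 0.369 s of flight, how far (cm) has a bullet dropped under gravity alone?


drop = 0.5*g*t^2 = 0.5*9.81*0.369^2 = 0.66787 m ≈ 66.79 cm

66.79 cm


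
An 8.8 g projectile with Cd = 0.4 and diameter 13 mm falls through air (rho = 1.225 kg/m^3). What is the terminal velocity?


A = pi*(d/2)^2 = pi*(13/2000)^2 = 1.32732e-04 m^2
vt = sqrt(2mg/(Cd*rho*A)) = sqrt(2*0.0088*9.81/(0.4 * 1.225 * 1.32732e-04)) = 51.52 m/s

51.52 m/s


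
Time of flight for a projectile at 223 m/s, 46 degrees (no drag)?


T = 2*v0*sin(theta)/g = 2*223*sin(46°)/9.81 = 32.7 s

32.7 s


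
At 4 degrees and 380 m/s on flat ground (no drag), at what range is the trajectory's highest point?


R = v0^2*sin(2*theta)/g = 380^2*sin(2*4°)/9.81 = 2048.58 m
apex_dist = R/2 = 2048.58/2 = 1024 m

1024 m


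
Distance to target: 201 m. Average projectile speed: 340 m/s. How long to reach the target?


t = d/v = 201/340 = 0.5912 s

0.5912 s


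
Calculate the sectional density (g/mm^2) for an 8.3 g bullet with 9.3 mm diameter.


SD = m/d^2 = 8.3/9.3^2 = 0.09596 g/mm^2

0.09596 g/mm^2


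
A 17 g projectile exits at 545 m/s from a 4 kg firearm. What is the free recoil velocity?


v_recoil = m_p * v_p / m_gun = 0.017 * 545 / 4 = 2.316 m/s

2.316 m/s


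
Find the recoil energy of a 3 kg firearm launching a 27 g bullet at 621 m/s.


v_r = m_p*v_p/m_gun = 0.027*621/3 = 5.589 m/s, E_r = 0.5*m_gun*v_r^2 = 0.5*3*5.589^2 = 46.86 J

46.86 J


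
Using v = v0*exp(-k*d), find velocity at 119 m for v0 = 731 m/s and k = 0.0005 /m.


v = v0*exp(-k*d) = 731*exp(-0.0005*119) = 688.8 m/s

688.8 m/s


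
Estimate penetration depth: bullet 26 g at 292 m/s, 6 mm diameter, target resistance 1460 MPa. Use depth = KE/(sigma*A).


A = pi*(d/2)^2 = pi*(6/2)^2 = 28.2743 mm^2
E = 0.5*m*v^2 = 0.5*0.026*292^2 = 1108.43 J
depth = E/(sigma*A) = 1108.43 J / (1460 MPa * 28.2743 mm^2) = 1108.43/(1460 * 28.2743) m = 0.0268512 m ≈ 26.85 mm

26.85 mm


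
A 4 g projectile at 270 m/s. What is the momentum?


p = m*v = 0.004*270 = 1.08 kg·m/s

1.08 kg·m/s


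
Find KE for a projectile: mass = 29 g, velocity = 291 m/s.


E = 0.5*m*v^2 = 0.5*0.029*291^2 = 1228 J

1228 J


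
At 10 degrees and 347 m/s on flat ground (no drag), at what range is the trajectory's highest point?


R = v0^2*sin(2*theta)/g = 347^2*sin(2*10°)/9.81 = 4197.99 m
apex_dist = R/2 = 4197.99/2 = 2099 m

2099 m


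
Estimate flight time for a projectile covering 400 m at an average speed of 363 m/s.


t = d/v = 400/363 = 1.102 s

1.102 s


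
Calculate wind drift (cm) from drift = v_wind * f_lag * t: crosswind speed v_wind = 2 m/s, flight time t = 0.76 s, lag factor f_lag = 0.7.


drift = v_wind * lag * t = 2 * 0.7 * 0.76 = 1.064 m ≈ 106.4 cm

106.4 cm


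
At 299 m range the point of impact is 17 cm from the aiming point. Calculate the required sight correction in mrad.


1 mrad subtends 1 cm per 10 m of range, so adj = error_cm / (dist_m / 10) = 17 / (299/10) = 0.5686 mrad

0.5686 mrad


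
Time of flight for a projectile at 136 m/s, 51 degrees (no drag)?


T = 2*v0*sin(theta)/g = 2*136*sin(51°)/9.81 = 21.55 s

21.55 s


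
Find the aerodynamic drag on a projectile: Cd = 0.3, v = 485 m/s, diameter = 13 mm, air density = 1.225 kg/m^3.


A = pi*(d/2)^2 = pi*(13/2000)^2 = 1.32732e-04 m^2
Fd = 0.5*Cd*rho*A*v^2 = 0.5*0.3*1.225*1.32732e-04*485^2 = 5.737 N

5.737 N


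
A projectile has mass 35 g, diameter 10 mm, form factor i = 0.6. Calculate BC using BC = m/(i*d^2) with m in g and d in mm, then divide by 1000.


BC = m/(i*d^2*1000) = 35/(0.6 * 10^2 * 1000) = 0.0005833

0.0005833


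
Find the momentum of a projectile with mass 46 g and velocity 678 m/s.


p = m*v = 0.046*678 = 31.19 kg·m/s

31.19 kg·m/s


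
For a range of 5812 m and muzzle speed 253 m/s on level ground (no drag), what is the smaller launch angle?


sin(2*theta) = R*g/v0^2 = 5812*9.81/253^2 = 0.890745, theta = arcsin(0.890745)/2 = 31.48°

31.48 degrees


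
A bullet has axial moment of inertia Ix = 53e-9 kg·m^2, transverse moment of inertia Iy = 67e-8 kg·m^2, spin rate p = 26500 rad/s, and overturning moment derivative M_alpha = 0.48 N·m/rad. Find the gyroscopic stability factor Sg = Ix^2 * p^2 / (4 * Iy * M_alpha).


Sg = Ix^2 * p^2 / (4 * Iy * M_alpha) = (53e-9)^2 * 26500^2 / (4 * 67e-8 * 0.48) = 1.533

1.533


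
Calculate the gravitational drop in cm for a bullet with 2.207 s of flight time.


drop = 0.5*g*t^2 = 0.5*9.81*2.207^2 = 23.8915 m ≈ 2389 cm

2389 cm


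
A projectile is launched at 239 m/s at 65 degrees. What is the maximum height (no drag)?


H = (v0*sin(theta))^2 / (2g) = (239*sin(65°))^2 / (2*9.81) = 2391 m

2391 m


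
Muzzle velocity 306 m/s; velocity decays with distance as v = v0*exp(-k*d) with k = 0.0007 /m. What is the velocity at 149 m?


v = v0*exp(-k*d) = 306*exp(-0.0007*149) = 275.7 m/s

275.7 m/s


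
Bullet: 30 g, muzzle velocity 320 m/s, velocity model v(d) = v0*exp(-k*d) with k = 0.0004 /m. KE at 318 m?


v = v0*exp(-k*d) = 320*exp(-0.0004*318) = 281.778 m/s
E = 0.5*m*v^2 = 0.5*0.03*281.778^2 = 1191 J

1191 J


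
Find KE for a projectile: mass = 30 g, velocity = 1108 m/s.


E = 0.5*m*v^2 = 0.5*0.03*1108^2 = 18415 J

18415 J


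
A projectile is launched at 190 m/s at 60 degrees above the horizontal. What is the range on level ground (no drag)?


R = v0^2 * sin(2*theta) / g = 190^2 * sin(2*60°) / 9.81 = 3187 m

3187 m


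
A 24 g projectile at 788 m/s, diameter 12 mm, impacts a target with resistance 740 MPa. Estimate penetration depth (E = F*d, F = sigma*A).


A = pi*(d/2)^2 = pi*(12/2)^2 = 113.097 mm^2
E = 0.5*m*v^2 = 0.5*0.024*788^2 = 7451.33 J
depth = E/(sigma*A) = 7451.33 J / (740 MPa * 113.097 mm^2) = 7451.33/(740 * 113.097) m = 0.0890327 m ≈ 89.03 mm

89.03 mm


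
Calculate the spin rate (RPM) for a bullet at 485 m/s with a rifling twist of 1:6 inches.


twist_m = 6*0.0254 = 0.1524 m
spin = v/twist = 485/0.1524 = 3182.415 rev/s
RPM = spin*60 = 3182.415*60 ≈ 190945 RPM

190945 RPM


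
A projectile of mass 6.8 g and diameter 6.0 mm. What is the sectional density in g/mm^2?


SD = m/d^2 = 6.8/6.0^2 = 0.1889 g/mm^2

0.1889 g/mm^2


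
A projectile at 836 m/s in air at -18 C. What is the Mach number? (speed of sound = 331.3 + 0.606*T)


a = 331.3 + 0.606*(-18) = 320.392 m/s
M = v/a = 836/320.392 = 2.609

2.609


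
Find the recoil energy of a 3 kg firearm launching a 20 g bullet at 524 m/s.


v_r = m_p*v_p/m_gun = 0.02*524/3 = 3.49333 m/s, E_r = 0.5*m_gun*v_r^2 = 0.5*3*3.49333^2 = 18.31 J

18.31 J


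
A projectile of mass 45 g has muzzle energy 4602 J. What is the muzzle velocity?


v = sqrt(2*E/m) = sqrt(2*4602/0.045) = 452.3 m/s

452.3 m/s


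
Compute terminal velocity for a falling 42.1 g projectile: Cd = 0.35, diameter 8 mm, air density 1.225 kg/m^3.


A = pi*(d/2)^2 = pi*(8/2000)^2 = 5.02655e-05 m^2
vt = sqrt(2mg/(Cd*rho*A)) = sqrt(2*0.0421*9.81/(0.35 * 1.225 * 5.02655e-05)) = 195.8 m/s

195.8 m/s


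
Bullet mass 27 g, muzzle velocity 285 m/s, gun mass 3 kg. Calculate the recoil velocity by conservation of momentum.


v_recoil = m_p * v_p / m_gun = 0.027 * 285 / 3 = 2.565 m/s

2.565 m/s


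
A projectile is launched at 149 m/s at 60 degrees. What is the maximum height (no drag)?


H = (v0*sin(theta))^2 / (2g) = (149*sin(60°))^2 / (2*9.81) = 848.7 m

848.7 m


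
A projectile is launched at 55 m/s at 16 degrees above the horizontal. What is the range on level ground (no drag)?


R = v0^2 * sin(2*theta) / g = 55^2 * sin(2*16°) / 9.81 = 163.4 m

163.4 m


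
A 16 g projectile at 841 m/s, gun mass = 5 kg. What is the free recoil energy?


v_r = m_p*v_p/m_gun = 0.016*841/5 = 2.6912 m/s, E_r = 0.5*m_gun*v_r^2 = 0.5*5*2.6912^2 = 18.11 J

18.11 J


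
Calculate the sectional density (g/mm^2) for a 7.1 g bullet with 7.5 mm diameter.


SD = m/d^2 = 7.1/7.5^2 = 0.1262 g/mm^2

0.1262 g/mm^2


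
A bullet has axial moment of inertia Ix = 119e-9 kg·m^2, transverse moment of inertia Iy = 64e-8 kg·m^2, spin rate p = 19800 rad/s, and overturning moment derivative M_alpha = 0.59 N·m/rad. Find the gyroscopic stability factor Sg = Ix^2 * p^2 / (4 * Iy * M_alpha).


Sg = Ix^2 * p^2 / (4 * Iy * M_alpha) = (119e-9)^2 * 19800^2 / (4 * 64e-8 * 0.59) = 3.676

3.676


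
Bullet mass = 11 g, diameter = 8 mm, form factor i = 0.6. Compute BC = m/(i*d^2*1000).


BC = m/(i*d^2*1000) = 11/(0.6 * 8^2 * 1000) = 0.0002865

0.0002865


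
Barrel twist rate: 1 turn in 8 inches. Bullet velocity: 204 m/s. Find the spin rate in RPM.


twist_m = 8*0.0254 = 0.2032 m
spin = v/twist = 204/0.2032 = 1003.937 rev/s
RPM = spin*60 = 1003.937*60 ≈ 60236 RPM

60236 RPM


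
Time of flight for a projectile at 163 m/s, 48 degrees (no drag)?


T = 2*v0*sin(theta)/g = 2*163*sin(48°)/9.81 = 24.7 s

24.7 s


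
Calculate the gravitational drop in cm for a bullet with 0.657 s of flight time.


drop = 0.5*g*t^2 = 0.5*9.81*0.657^2 = 2.11724 m ≈ 211.7 cm

211.7 cm


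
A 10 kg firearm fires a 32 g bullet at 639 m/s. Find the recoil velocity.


v_recoil = m_p * v_p / m_gun = 0.032 * 639 / 10 = 2.045 m/s

2.045 m/s


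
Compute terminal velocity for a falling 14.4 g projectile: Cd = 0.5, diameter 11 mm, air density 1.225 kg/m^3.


A = pi*(d/2)^2 = pi*(11/2000)^2 = 9.50332e-05 m^2
vt = sqrt(2mg/(Cd*rho*A)) = sqrt(2*0.0144*9.81/(0.5 * 1.225 * 9.50332e-05)) = 69.67 m/s

69.67 m/s


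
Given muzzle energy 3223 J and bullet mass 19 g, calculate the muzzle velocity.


v = sqrt(2*E/m) = sqrt(2*3223/0.019) = 582.5 m/s

582.5 m/s


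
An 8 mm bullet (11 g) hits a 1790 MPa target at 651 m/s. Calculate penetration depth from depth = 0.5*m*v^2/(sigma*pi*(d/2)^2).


A = pi*(d/2)^2 = pi*(8/2)^2 = 50.2655 mm^2
E = 0.5*m*v^2 = 0.5*0.011*651^2 = 2330.91 J
depth = E/(sigma*A) = 2330.91 J / (1790 MPa * 50.2655 mm^2) = 2330.91/(1790 * 50.2655) m = 0.0259061 m ≈ 25.91 mm

25.91 mm


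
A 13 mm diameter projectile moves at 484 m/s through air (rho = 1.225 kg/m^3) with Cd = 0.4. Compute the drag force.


A = pi*(d/2)^2 = pi*(13/2000)^2 = 1.32732e-04 m^2
Fd = 0.5*Cd*rho*A*v^2 = 0.5*0.4*1.225*1.32732e-04*484^2 = 7.618 N

7.618 N


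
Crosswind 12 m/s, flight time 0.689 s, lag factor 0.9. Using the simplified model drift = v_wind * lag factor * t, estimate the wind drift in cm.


drift = v_wind * lag * t = 12 * 0.9 * 0.689 = 7.4412 m ≈ 744.1 cm

744.1 cm


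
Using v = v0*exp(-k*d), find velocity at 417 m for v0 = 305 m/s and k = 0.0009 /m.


v = v0*exp(-k*d) = 305*exp(-0.0009*417) = 209.6 m/s

209.6 m/s


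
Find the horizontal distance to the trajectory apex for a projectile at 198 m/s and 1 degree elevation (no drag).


R = v0^2*sin(2*theta)/g = 198^2*sin(2*1°)/9.81 = 139.47 m
apex_dist = R/2 = 139.47/2 = 69.73 m

69.73 m


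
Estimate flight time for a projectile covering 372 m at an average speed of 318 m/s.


t = d/v = 372/318 = 1.17 s

1.17 s


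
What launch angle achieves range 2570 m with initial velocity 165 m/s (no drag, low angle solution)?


sin(2*theta) = R*g/v0^2 = 2570*9.81/165^2 = 0.92605, theta = arcsin(0.92605)/2 = 33.91°

33.91 degrees


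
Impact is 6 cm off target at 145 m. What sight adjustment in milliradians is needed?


1 mrad subtends 1 cm per 10 m of range, so adj = error_cm / (dist_m / 10) = 6 / (145/10) = 0.4138 mrad

0.4138 mrad


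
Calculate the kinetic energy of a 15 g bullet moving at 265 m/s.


E = 0.5*m*v^2 = 0.5*0.015*265^2 = 526.7 J

526.7 J


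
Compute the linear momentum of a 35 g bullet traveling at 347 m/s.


p = m*v = 0.035*347 = 12.15 kg·m/s

12.15 kg·m/s


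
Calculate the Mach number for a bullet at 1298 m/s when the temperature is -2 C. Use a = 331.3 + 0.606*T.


a = 331.3 + 0.606*(-2) = 330.088 m/s
M = v/a = 1298/330.088 = 3.932

3.932


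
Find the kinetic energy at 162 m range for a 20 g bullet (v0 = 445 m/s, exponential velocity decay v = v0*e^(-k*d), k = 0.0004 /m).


v = v0*exp(-k*d) = 445*exp(-0.0004*162) = 417.078 m/s
E = 0.5*m*v^2 = 0.5*0.02*417.078^2 = 1740 J

1740 J


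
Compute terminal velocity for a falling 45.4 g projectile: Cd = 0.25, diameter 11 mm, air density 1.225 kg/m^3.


A = pi*(d/2)^2 = pi*(11/2000)^2 = 9.50332e-05 m^2
vt = sqrt(2mg/(Cd*rho*A)) = sqrt(2*0.0454*9.81/(0.25 * 1.225 * 9.50332e-05)) = 174.9 m/s

174.9 m/s


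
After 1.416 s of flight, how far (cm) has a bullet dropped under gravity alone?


drop = 0.5*g*t^2 = 0.5*9.81*1.416^2 = 9.8348 m ≈ 983.5 cm

983.5 cm


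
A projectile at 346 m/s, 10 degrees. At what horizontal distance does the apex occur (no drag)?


R = v0^2*sin(2*theta)/g = 346^2*sin(2*10°)/9.81 = 4173.83 m
apex_dist = R/2 = 4173.83/2 = 2087 m

2087 m


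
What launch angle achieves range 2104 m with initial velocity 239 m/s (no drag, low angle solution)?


sin(2*theta) = R*g/v0^2 = 2104*9.81/239^2 = 0.361342, theta = arcsin(0.361342)/2 = 10.59°

10.59 degrees


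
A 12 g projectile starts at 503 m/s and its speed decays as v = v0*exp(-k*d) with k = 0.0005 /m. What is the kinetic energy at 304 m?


v = v0*exp(-k*d) = 503*exp(-0.0005*304) = 432.071 m/s
E = 0.5*m*v^2 = 0.5*0.012*432.071^2 = 1120 J

1120 J


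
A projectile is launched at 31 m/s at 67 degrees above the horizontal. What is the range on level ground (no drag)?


R = v0^2 * sin(2*theta) / g = 31^2 * sin(2*67°) / 9.81 = 70.47 m

70.47 m


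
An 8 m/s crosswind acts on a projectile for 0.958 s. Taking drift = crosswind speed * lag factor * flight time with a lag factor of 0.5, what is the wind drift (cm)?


drift = v_wind * lag * t = 8 * 0.5 * 0.958 = 3.832 m ≈ 383.2 cm

383.2 cm


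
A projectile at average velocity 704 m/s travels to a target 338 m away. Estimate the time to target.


t = d/v = 338/704 = 0.4801 s

0.4801 s


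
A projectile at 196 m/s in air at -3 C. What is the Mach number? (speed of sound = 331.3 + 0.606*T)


a = 331.3 + 0.606*(-3) = 329.482 m/s
M = v/a = 196/329.482 = 0.5949

0.5949


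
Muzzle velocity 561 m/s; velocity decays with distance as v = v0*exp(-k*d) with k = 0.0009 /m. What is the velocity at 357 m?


v = v0*exp(-k*d) = 561*exp(-0.0009*357) = 406.8 m/s

406.8 m/s


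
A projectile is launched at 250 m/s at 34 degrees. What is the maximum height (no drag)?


H = (v0*sin(theta))^2 / (2g) = (250*sin(34°))^2 / (2*9.81) = 996.1 m

996.1 m


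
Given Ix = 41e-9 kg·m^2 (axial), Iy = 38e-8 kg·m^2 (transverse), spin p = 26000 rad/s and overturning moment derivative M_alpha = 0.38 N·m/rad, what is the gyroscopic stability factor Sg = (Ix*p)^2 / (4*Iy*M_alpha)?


Sg = Ix^2 * p^2 / (4 * Iy * M_alpha) = (41e-9)^2 * 26000^2 / (4 * 38e-8 * 0.38) = 1.967

1.967


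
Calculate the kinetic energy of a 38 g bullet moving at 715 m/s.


E = 0.5*m*v^2 = 0.5*0.038*715^2 = 9713 J

9713 J


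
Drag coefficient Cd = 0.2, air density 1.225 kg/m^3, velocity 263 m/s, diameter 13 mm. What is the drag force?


A = pi*(d/2)^2 = pi*(13/2000)^2 = 1.32732e-04 m^2
Fd = 0.5*Cd*rho*A*v^2 = 0.5*0.2*1.225*1.32732e-04*263^2 = 1.125 N

1.125 N


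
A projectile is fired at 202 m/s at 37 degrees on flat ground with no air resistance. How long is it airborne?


T = 2*v0*sin(theta)/g = 2*202*sin(37°)/9.81 = 24.78 s

24.78 s


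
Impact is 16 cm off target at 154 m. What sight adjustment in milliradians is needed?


1 mrad subtends 1 cm per 10 m of range, so adj = error_cm / (dist_m / 10) = 16 / (154/10) = 1.039 mrad

1.039 mrad


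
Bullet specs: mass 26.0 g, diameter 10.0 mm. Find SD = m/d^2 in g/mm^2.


SD = m/d^2 = 26.0/10.0^2 = 0.26 g/mm^2

0.26 g/mm^2


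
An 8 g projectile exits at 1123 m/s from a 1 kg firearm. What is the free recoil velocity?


v_recoil = m_p * v_p / m_gun = 0.008 * 1123 / 1 = 8.984 m/s

8.984 m/s


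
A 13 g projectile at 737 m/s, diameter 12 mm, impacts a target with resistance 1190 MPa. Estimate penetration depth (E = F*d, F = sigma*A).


A = pi*(d/2)^2 = pi*(12/2)^2 = 113.097 mm^2
E = 0.5*m*v^2 = 0.5*0.013*737^2 = 3530.6 J
depth = E/(sigma*A) = 3530.6 J / (1190 MPa * 113.097 mm^2) = 3530.6/(1190 * 113.097) m = 0.0262331 m ≈ 26.23 mm

26.23 mm


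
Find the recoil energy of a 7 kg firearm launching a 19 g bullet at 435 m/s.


v_r = m_p*v_p/m_gun = 0.019*435/7 = 1.18071 m/s, E_r = 0.5*m_gun*v_r^2 = 0.5*7*1.18071^2 = 4.879 J

4.879 J


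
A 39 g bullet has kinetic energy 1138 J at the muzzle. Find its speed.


v = sqrt(2*E/m) = sqrt(2*1138/0.039) = 241.6 m/s

241.6 m/s


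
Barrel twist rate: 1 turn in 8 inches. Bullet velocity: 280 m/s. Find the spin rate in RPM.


twist_m = 8*0.0254 = 0.2032 m
spin = v/twist = 280/0.2032 = 1377.953 rev/s
RPM = spin*60 = 1377.953*60 ≈ 82677 RPM

82677 RPM


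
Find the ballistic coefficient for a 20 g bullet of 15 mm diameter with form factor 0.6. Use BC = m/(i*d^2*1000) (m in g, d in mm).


BC = m/(i*d^2*1000) = 20/(0.6 * 15^2 * 1000) = 0.0001481

0.0001481


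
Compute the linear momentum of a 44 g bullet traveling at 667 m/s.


p = m*v = 0.044*667 = 29.35 kg·m/s

29.35 kg·m/s


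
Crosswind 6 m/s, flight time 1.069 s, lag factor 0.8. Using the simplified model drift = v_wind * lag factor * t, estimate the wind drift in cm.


drift = v_wind * lag * t = 6 * 0.8 * 1.069 = 5.1312 m ≈ 513.1 cm

513.1 cm


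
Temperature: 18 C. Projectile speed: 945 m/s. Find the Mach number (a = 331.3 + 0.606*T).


a = 331.3 + 0.606*(18) = 342.208 m/s
M = v/a = 945/342.208 = 2.761

2.761


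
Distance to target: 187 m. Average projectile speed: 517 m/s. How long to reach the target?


t = d/v = 187/517 = 0.3617 s

0.3617 s


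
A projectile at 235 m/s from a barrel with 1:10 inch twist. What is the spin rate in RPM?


twist_m = 10*0.0254 = 0.254 m
spin = v/twist = 235/0.254 = 925.1969 rev/s
RPM = spin*60 = 925.1969*60 ≈ 55512 RPM

55512 RPM


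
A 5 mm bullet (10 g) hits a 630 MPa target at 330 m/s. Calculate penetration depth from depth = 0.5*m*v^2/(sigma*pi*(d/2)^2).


A = pi*(d/2)^2 = pi*(5/2)^2 = 19.635 mm^2
E = 0.5*m*v^2 = 0.5*0.01*330^2 = 544.5 J
depth = E/(sigma*A) = 544.5 J / (630 MPa * 19.635 mm^2) = 544.5/(630 * 19.635) m = 0.0440177 m ≈ 44.02 mm

44.02 mm


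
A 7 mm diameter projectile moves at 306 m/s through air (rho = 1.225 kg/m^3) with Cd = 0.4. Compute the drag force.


A = pi*(d/2)^2 = pi*(7/2000)^2 = 3.84845e-05 m^2
Fd = 0.5*Cd*rho*A*v^2 = 0.5*0.4*1.225*3.84845e-05*306^2 = 0.8829 N

0.8829 N


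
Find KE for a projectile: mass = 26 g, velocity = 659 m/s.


E = 0.5*m*v^2 = 0.5*0.026*659^2 = 5646 J

5646 J


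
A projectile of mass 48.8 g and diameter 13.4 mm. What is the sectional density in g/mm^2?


SD = m/d^2 = 48.8/13.4^2 = 0.2718 g/mm^2

0.2718 g/mm^2


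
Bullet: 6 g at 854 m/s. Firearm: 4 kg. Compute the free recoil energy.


v_r = m_p*v_p/m_gun = 0.006*854/4 = 1.281 m/s, E_r = 0.5*m_gun*v_r^2 = 0.5*4*1.281^2 = 3.282 J

3.282 J


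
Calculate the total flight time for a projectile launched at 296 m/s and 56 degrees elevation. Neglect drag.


T = 2*v0*sin(theta)/g = 2*296*sin(56°)/9.81 = 50.03 s

50.03 s


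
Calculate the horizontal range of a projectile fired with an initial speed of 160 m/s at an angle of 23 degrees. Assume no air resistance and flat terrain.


R = v0^2 * sin(2*theta) / g = 160^2 * sin(2*23°) / 9.81 = 1877 m

1877 m


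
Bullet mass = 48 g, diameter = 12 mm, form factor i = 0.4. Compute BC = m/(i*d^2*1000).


BC = m/(i*d^2*1000) = 48/(0.4 * 12^2 * 1000) = 0.0008333

0.0008333


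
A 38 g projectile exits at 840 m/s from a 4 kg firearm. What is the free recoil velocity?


v_recoil = m_p * v_p / m_gun = 0.038 * 840 / 4 = 7.98 m/s

7.98 m/s


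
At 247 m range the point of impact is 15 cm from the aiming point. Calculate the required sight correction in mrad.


1 mrad subtends 1 cm per 10 m of range, so adj = error_cm / (dist_m / 10) = 15 / (247/10) = 0.6073 mrad

0.6073 mrad


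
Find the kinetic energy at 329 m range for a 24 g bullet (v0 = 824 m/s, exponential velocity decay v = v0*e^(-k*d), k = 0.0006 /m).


v = v0*exp(-k*d) = 824*exp(-0.0006*329) = 676.39 m/s
E = 0.5*m*v^2 = 0.5*0.024*676.39^2 = 5490 J

5490 J


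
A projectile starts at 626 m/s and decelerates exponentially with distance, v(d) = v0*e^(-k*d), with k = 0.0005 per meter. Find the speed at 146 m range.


v = v0*exp(-k*d) = 626*exp(-0.0005*146) = 581.9 m/s

581.9 m/s


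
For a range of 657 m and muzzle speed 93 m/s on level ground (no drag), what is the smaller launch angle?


sin(2*theta) = R*g/v0^2 = 657*9.81/93^2 = 0.745193, theta = arcsin(0.745193)/2 = 24.09°

24.09 degrees


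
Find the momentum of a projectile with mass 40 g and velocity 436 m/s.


p = m*v = 0.04*436 = 17.44 kg·m/s

17.44 kg·m/s


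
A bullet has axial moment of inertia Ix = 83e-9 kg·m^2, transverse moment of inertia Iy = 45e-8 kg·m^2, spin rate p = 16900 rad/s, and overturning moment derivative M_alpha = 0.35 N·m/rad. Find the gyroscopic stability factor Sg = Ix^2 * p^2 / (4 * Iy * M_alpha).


Sg = Ix^2 * p^2 / (4 * Iy * M_alpha) = (83e-9)^2 * 16900^2 / (4 * 45e-8 * 0.35) = 3.123

3.123


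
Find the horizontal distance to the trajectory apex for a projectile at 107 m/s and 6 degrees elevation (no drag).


R = v0^2*sin(2*theta)/g = 107^2*sin(2*6°)/9.81 = 242.648 m
apex_dist = R/2 = 242.648/2 = 121.3 m

121.3 m


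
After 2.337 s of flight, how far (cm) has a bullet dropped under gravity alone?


drop = 0.5*g*t^2 = 0.5*9.81*2.337^2 = 26.789 m ≈ 2679 cm

2679 cm


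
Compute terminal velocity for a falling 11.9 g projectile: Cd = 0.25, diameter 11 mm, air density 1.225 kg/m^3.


A = pi*(d/2)^2 = pi*(11/2000)^2 = 9.50332e-05 m^2
vt = sqrt(2mg/(Cd*rho*A)) = sqrt(2*0.0119*9.81/(0.25 * 1.225 * 9.50332e-05)) = 89.57 m/s

89.57 m/s


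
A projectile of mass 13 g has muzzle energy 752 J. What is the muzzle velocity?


v = sqrt(2*E/m) = sqrt(2*752/0.013) = 340.1 m/s

340.1 m/s


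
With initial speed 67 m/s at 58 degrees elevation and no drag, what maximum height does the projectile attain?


H = (v0*sin(theta))^2 / (2g) = (67*sin(58°))^2 / (2*9.81) = 164.5 m

164.5 m


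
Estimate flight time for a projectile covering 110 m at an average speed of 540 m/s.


t = d/v = 110/540 = 0.2037 s

0.2037 s


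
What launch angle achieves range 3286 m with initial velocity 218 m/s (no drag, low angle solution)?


sin(2*theta) = R*g/v0^2 = 3286*9.81/218^2 = 0.678303, theta = arcsin(0.678303)/2 = 21.36°

21.36 degrees


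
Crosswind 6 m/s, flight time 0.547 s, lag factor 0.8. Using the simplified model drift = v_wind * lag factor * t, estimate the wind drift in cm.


drift = v_wind * lag * t = 6 * 0.8 * 0.547 = 2.6256 m ≈ 262.6 cm

262.6 cm


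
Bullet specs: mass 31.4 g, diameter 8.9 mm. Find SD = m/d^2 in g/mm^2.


SD = m/d^2 = 31.4/8.9^2 = 0.3964 g/mm^2

0.3964 g/mm^2


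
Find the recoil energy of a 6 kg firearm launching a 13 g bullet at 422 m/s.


v_r = m_p*v_p/m_gun = 0.013*422/6 = 0.914333 m/s, E_r = 0.5*m_gun*v_r^2 = 0.5*6*0.914333^2 = 2.508 J

2.508 J


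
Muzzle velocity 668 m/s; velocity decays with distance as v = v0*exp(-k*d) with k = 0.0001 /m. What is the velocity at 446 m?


v = v0*exp(-k*d) = 668*exp(-0.0001*446) = 638.9 m/s

638.9 m/s


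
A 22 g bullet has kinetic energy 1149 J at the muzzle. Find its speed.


v = sqrt(2*E/m) = sqrt(2*1149/0.022) = 323.2 m/s

323.2 m/s


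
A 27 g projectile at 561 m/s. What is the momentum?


p = m*v = 0.027*561 = 15.15 kg·m/s

15.15 kg·m/s


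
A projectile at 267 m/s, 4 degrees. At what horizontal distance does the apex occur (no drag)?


R = v0^2*sin(2*theta)/g = 267^2*sin(2*4°)/9.81 = 1011.37 m
apex_dist = R/2 = 1011.37/2 = 505.7 m

505.7 m


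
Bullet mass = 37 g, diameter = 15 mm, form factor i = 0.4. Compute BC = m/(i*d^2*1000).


BC = m/(i*d^2*1000) = 37/(0.4 * 15^2 * 1000) = 0.0004111

0.0004111


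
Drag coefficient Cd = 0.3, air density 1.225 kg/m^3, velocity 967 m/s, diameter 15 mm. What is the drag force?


A = pi*(d/2)^2 = pi*(15/2000)^2 = 1.76715e-04 m^2
Fd = 0.5*Cd*rho*A*v^2 = 0.5*0.3*1.225*1.76715e-04*967^2 = 30.36 N

30.36 N


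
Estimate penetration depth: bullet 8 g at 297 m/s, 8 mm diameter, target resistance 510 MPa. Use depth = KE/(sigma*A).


A = pi*(d/2)^2 = pi*(8/2)^2 = 50.2655 mm^2
E = 0.5*m*v^2 = 0.5*0.008*297^2 = 352.836 J
depth = E/(sigma*A) = 352.836 J / (510 MPa * 50.2655 mm^2) = 352.836/(510 * 50.2655) m = 0.0137636 m ≈ 13.76 mm

13.76 mm


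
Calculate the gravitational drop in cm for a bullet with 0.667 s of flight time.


drop = 0.5*g*t^2 = 0.5*9.81*0.667^2 = 2.18218 m ≈ 218.2 cm

218.2 cm


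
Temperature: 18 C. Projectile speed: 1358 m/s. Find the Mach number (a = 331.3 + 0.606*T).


a = 331.3 + 0.606*(18) = 342.208 m/s
M = v/a = 1358/342.208 = 3.968

3.968


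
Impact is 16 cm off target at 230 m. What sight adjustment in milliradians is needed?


1 mrad subtends 1 cm per 10 m of range, so adj = error_cm / (dist_m / 10) = 16 / (230/10) = 0.6957 mrad

0.6957 mrad


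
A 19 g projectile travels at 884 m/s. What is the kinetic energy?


E = 0.5*m*v^2 = 0.5*0.019*884^2 = 7424 J

7424 J


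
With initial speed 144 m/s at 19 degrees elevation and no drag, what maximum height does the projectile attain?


H = (v0*sin(theta))^2 / (2g) = (144*sin(19°))^2 / (2*9.81) = 112 m

112 m


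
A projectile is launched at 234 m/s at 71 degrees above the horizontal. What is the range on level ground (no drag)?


R = v0^2 * sin(2*theta) / g = 234^2 * sin(2*71°) / 9.81 = 3436 m

3436 m


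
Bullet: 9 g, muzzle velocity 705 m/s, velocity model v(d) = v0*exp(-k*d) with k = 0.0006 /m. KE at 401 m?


v = v0*exp(-k*d) = 705*exp(-0.0006*401) = 554.24 m/s
E = 0.5*m*v^2 = 0.5*0.009*554.24^2 = 1382 J

1382 J


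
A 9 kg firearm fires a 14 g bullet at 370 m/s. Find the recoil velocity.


v_recoil = m_p * v_p / m_gun = 0.014 * 370 / 9 = 0.5756 m/s

0.5756 m/s


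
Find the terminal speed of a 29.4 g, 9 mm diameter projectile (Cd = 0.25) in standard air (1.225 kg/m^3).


A = pi*(d/2)^2 = pi*(9/2000)^2 = 6.36173e-05 m^2
vt = sqrt(2mg/(Cd*rho*A)) = sqrt(2*0.0294*9.81/(0.25 * 1.225 * 6.36173e-05)) = 172.1 m/s

172.1 m/s


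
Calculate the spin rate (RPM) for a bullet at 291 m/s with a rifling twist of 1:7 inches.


twist_m = 7*0.0254 = 0.1778 m
spin = v/twist = 291/0.1778 = 1636.67 rev/s
RPM = spin*60 = 1636.67*60 ≈ 98200 RPM

98200 RPM


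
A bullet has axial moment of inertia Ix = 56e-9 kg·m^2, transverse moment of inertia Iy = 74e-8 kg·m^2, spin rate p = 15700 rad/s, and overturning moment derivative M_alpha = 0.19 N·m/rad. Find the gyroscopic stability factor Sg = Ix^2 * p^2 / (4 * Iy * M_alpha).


Sg = Ix^2 * p^2 / (4 * Iy * M_alpha) = (56e-9)^2 * 15700^2 / (4 * 74e-8 * 0.19) = 1.374

1.374


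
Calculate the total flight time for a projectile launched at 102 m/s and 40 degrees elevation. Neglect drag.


T = 2*v0*sin(theta)/g = 2*102*sin(40°)/9.81 = 13.37 s

13.37 s


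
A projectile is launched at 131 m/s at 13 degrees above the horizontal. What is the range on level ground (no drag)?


R = v0^2 * sin(2*theta) / g = 131^2 * sin(2*13°) / 9.81 = 766.9 m

766.9 m


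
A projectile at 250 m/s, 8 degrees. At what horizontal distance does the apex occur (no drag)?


R = v0^2*sin(2*theta)/g = 250^2*sin(2*8°)/9.81 = 1756.1 m
apex_dist = R/2 = 1756.1/2 = 878 m

878 m


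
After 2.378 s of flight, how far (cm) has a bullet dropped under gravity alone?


drop = 0.5*g*t^2 = 0.5*9.81*2.378^2 = 27.7372 m ≈ 2774 cm

2774 cm


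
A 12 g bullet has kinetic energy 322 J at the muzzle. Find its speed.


v = sqrt(2*E/m) = sqrt(2*322/0.012) = 231.7 m/s

231.7 m/s


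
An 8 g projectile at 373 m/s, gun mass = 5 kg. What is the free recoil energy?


v_r = m_p*v_p/m_gun = 0.008*373/5 = 0.5968 m/s, E_r = 0.5*m_gun*v_r^2 = 0.5*5*0.5968^2 = 0.8904 J

0.8904 J


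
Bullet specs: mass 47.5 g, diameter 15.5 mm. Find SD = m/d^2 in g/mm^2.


SD = m/d^2 = 47.5/15.5^2 = 0.1977 g/mm^2

0.1977 g/mm^2


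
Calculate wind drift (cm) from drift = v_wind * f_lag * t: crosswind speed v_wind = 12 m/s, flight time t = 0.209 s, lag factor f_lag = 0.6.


drift = v_wind * lag * t = 12 * 0.6 * 0.209 = 1.5048 m ≈ 150.5 cm

150.5 cm


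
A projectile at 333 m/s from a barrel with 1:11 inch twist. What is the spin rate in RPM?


twist_m = 11*0.0254 = 0.2794 m
spin = v/twist = 333/0.2794 = 1191.84 rev/s
RPM = spin*60 = 1191.84*60 ≈ 71510 RPM

71510 RPM


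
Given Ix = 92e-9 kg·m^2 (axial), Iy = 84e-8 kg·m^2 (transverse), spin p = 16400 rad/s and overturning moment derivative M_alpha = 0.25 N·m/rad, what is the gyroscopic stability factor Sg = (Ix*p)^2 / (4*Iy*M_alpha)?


Sg = Ix^2 * p^2 / (4 * Iy * M_alpha) = (92e-9)^2 * 16400^2 / (4 * 84e-8 * 0.25) = 2.71

2.71


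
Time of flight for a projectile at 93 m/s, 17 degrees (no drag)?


T = 2*v0*sin(theta)/g = 2*93*sin(17°)/9.81 = 5.543 s

5.543 s


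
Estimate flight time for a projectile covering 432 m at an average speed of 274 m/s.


t = d/v = 432/274 = 1.577 s

1.577 s


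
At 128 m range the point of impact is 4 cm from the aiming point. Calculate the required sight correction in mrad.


1 mrad subtends 1 cm per 10 m of range, so adj = error_cm / (dist_m / 10) = 4 / (128/10) = 0.3125 mrad

0.3125 mrad


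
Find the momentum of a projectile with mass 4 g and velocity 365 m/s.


p = m*v = 0.004*365 = 1.46 kg·m/s

1.46 kg·m/s


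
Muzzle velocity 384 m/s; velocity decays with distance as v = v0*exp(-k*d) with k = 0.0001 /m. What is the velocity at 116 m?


v = v0*exp(-k*d) = 384*exp(-0.0001*116) = 379.6 m/s

379.6 m/s


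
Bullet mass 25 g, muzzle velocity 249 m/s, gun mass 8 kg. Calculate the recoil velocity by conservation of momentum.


v_recoil = m_p * v_p / m_gun = 0.025 * 249 / 8 = 0.7781 m/s

0.7781 m/s


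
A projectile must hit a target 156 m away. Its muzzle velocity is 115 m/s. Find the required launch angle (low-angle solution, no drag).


sin(2*theta) = R*g/v0^2 = 156*9.81/115^2 = 0.115717, theta = arcsin(0.115717)/2 = 3.322°

3.322 degrees


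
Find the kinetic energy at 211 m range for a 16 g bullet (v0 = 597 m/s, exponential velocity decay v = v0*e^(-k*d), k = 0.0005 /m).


v = v0*exp(-k*d) = 597*exp(-0.0005*211) = 537.225 m/s
E = 0.5*m*v^2 = 0.5*0.016*537.225^2 = 2309 J

2309 J


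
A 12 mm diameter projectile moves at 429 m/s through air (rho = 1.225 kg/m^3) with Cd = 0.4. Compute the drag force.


A = pi*(d/2)^2 = pi*(12/2000)^2 = 1.13097e-04 m^2
Fd = 0.5*Cd*rho*A*v^2 = 0.5*0.4*1.225*1.13097e-04*429^2 = 5.1 N

5.1 N


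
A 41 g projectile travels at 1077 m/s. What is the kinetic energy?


E = 0.5*m*v^2 = 0.5*0.041*1077^2 = 23779 J

23779 J


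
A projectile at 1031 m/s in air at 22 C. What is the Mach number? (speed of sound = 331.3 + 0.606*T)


a = 331.3 + 0.606*(22) = 344.632 m/s
M = v/a = 1031/344.632 = 2.992

2.992


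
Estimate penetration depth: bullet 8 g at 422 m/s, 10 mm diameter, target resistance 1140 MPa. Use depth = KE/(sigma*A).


A = pi*(d/2)^2 = pi*(10/2)^2 = 78.5398 mm^2
E = 0.5*m*v^2 = 0.5*0.008*422^2 = 712.336 J
depth = E/(sigma*A) = 712.336 J / (1140 MPa * 78.5398 mm^2) = 712.336/(1140 * 78.5398) m = 0.00795592 m ≈ 7.956 mm

7.956 mm


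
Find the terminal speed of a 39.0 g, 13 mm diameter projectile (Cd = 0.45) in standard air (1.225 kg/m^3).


A = pi*(d/2)^2 = pi*(13/2000)^2 = 1.32732e-04 m^2
vt = sqrt(2mg/(Cd*rho*A)) = sqrt(2*0.039*9.81/(0.45 * 1.225 * 1.32732e-04)) = 102.3 m/s

102.3 m/s


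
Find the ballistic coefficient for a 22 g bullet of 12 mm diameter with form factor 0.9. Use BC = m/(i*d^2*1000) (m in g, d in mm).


BC = m/(i*d^2*1000) = 22/(0.9 * 12^2 * 1000) = 0.0001698

0.0001698


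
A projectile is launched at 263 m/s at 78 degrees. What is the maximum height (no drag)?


H = (v0*sin(theta))^2 / (2g) = (263*sin(78°))^2 / (2*9.81) = 3373 m

3373 m


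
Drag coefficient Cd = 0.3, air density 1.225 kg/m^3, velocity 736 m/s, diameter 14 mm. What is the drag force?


A = pi*(d/2)^2 = pi*(14/2000)^2 = 1.53938e-04 m^2
Fd = 0.5*Cd*rho*A*v^2 = 0.5*0.3*1.225*1.53938e-04*736^2 = 15.32 N

15.32 N


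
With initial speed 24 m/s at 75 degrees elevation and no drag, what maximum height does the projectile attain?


H = (v0*sin(theta))^2 / (2g) = (24*sin(75°))^2 / (2*9.81) = 27.39 m

27.39 m


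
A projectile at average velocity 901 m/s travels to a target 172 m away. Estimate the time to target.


t = d/v = 172/901 = 0.1909 s

0.1909 s


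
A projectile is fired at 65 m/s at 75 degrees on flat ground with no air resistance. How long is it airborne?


T = 2*v0*sin(theta)/g = 2*65*sin(75°)/9.81 = 12.8 s

12.8 s


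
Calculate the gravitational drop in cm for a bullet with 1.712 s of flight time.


drop = 0.5*g*t^2 = 0.5*9.81*1.712^2 = 14.3763 m ≈ 1438 cm

1438 cm


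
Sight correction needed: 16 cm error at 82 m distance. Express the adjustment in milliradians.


1 mrad subtends 1 cm per 10 m of range, so adj = error_cm / (dist_m / 10) = 16 / (82/10) = 1.951 mrad

1.951 mrad


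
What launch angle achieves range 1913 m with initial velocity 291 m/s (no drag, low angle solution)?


sin(2*theta) = R*g/v0^2 = 1913*9.81/291^2 = 0.221614, theta = arcsin(0.221614)/2 = 6.402°

6.402 degrees


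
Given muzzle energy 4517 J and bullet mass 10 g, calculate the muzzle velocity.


v = sqrt(2*E/m) = sqrt(2*4517/0.01) = 950.5 m/s

950.5 m/s


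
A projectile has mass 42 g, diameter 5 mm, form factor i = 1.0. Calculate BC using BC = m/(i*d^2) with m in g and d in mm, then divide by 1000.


BC = m/(i*d^2*1000) = 42/(1.0 * 5^2 * 1000) = 0.00168

0.00168


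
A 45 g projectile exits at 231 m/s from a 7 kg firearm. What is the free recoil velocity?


v_recoil = m_p * v_p / m_gun = 0.045 * 231 / 7 = 1.485 m/s

1.485 m/s


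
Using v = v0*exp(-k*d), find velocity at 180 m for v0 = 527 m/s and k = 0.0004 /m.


v = v0*exp(-k*d) = 527*exp(-0.0004*180) = 490.4 m/s

490.4 m/s


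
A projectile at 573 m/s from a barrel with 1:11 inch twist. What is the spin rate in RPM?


twist_m = 11*0.0254 = 0.2794 m
spin = v/twist = 573/0.2794 = 2050.823 rev/s
RPM = spin*60 = 2050.823*60 ≈ 123049 RPM

123049 RPM


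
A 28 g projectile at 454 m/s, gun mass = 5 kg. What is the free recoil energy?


v_r = m_p*v_p/m_gun = 0.028*454/5 = 2.5424 m/s, E_r = 0.5*m_gun*v_r^2 = 0.5*5*2.5424^2 = 16.16 J

16.16 J


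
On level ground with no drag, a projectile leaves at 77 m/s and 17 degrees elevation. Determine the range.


R = v0^2 * sin(2*theta) / g = 77^2 * sin(2*17°) / 9.81 = 338 m

338 m


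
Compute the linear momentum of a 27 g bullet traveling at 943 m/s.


p = m*v = 0.027*943 = 25.46 kg·m/s

25.46 kg·m/s


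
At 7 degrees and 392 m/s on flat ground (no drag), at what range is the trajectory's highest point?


R = v0^2*sin(2*theta)/g = 392^2*sin(2*7°)/9.81 = 3789.47 m
apex_dist = R/2 = 3789.47/2 = 1895 m

1895 m


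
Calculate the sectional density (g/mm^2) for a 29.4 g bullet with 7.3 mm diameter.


SD = m/d^2 = 29.4/7.3^2 = 0.5517 g/mm^2

0.5517 g/mm^2


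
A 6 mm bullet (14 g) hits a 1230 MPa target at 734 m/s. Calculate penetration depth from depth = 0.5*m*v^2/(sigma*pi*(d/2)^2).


A = pi*(d/2)^2 = pi*(6/2)^2 = 28.2743 mm^2
E = 0.5*m*v^2 = 0.5*0.014*734^2 = 3771.29 J
depth = E/(sigma*A) = 3771.29 J / (1230 MPa * 28.2743 mm^2) = 3771.29/(1230 * 28.2743) m = 0.108441 m ≈ 108.4 mm

108.4 mm
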